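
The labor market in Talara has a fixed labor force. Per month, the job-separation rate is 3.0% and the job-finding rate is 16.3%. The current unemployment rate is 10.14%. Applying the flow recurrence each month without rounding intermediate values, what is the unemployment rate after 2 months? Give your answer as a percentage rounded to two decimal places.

Unemployment rate after two months ≈ 12.02%.

With a fixed labor force, u_{t+1} = u_t + s·(1−u_t) − f·u_t = u_t·(1−s−f) + s.
Here 1−s−f = 0.807 and s = 0.030.
u_1 = 0.101400 × 0.807 + 0.030 = 0.111830.
u_2 = 0.111830 × 0.807 + 0.030 = 0.120247.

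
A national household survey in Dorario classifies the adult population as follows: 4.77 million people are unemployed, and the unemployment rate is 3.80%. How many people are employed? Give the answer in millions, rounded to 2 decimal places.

About 120.76 million are employed.

Labor force = U / u = 4.77 / 0.0380 ≈ 125.53 million.
Employed = labor force − unemployed = 125.53 − 4.77 = 120.76 million.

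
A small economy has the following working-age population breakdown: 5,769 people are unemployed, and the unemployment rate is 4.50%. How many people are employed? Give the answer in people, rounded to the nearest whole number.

About 122,431 are employed.

Labor force = U / u = 5,769 / 0.0450 ≈ 128,200.
Employed = labor force − unemployed = 128,200 − 5,769 = 122,431.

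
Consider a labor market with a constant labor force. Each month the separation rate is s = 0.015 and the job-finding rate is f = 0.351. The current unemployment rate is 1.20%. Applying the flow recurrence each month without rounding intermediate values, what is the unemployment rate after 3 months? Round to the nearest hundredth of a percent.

With a fixed labor force, u_{t+1} = u_t + s·(1−u_t) − f·u_t = u_t·(1−s−f) + s.
Here 1−s−f = 0.634 and s = 0.015.
u_1 = 0.012000 × 0.634 + 0.015 = 0.022608.
u_2 = 0.022608 × 0.634 + 0.015 = 0.029333.
u_3 = 0.029333 × 0.634 + 0.015 = 0.033597.

Unemployment rate after three months ≈ 3.36%.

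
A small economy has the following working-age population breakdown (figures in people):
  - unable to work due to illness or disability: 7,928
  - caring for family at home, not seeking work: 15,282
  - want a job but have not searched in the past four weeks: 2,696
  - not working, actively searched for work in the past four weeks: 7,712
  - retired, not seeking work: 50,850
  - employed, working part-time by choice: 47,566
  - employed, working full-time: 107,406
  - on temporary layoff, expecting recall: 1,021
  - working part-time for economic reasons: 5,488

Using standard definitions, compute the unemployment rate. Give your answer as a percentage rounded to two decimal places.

Unemployment rate ≈ 5.16%.

Employed = 47,566 + 107,406 + 5,488 = 160,460 (anyone who worked, including part-time for economic reasons, counts as employed).
Unemployed = 7,712 + 1,021 = 8,733 (jobless and actively searching, or on temporary layoff).
Labor force = 160,460 + 8,733 = 169,193.
Unemployment rate = 8,733 / 169,193 = 5.16%.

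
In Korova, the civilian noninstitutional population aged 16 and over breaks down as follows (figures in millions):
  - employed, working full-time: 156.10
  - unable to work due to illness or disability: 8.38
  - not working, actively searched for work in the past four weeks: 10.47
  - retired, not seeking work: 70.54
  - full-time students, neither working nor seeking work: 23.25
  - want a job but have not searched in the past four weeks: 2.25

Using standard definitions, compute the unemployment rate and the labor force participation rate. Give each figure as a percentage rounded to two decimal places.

Unemployment rate ≈ 6.29%; labor force participation rate ≈ 61.47%.

Employed = 156.10 million.
Unemployed = 10.47 million.
Labor force = 156.10 + 10.47 = 166.57 million.
Not in labor force = 8.38 + 70.54 + 23.25 + 2.25 = 104.42 million (those not working and not actively searching are outside the labor force — including those who want a job but have given up searching).
Civilian working-age population = 166.57 + 104.42 = 270.99 million.
Unemployment rate = 10.47 / 166.57 = 6.29%.
Labor force participation rate = 166.57 / 270.99 = 61.47%.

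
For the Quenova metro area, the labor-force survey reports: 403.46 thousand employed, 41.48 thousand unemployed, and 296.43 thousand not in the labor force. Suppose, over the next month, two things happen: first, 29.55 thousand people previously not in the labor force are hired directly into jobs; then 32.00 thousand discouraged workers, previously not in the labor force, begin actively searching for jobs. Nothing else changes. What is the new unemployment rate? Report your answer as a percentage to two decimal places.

Initially, labor force = 403.46 + 41.48 = 444.94 thousand, so u = 41.48/444.94 = 9.32%.
After the first change, employed and labor force both rise by 29.55; unemployed unchanged → E = 433.01, U = 41.48, labor force = 474.49 thousand.
After the second change, unemployed and labor force both rise by 32.00 → E = 433.01, U = 73.48, labor force = 506.49 thousand.
New unemployment rate = 73.48 / 506.49 = 14.51%.

New unemployment rate ≈ 14.51%.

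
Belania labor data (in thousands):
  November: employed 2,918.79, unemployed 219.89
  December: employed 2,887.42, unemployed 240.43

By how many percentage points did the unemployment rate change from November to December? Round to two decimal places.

The unemployment rate changed by +0.68 percentage points.

November: labor force = 2,918.79 + 219.89 = 3,138.68; u = 219.89/3,138.68 = 7.01%.
December: labor force = 2,887.42 + 240.43 = 3,127.85; u = 240.43/3,127.85 = 7.69%.
Change = 7.69% − 7.01% = +0.68 pp.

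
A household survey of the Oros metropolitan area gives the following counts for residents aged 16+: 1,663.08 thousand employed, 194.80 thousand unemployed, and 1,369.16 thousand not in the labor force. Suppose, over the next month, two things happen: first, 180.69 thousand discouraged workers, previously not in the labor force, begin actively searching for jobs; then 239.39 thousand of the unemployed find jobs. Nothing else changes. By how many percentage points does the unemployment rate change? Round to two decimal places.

The unemployment rate changes by −3.81 percentage points.

Initially, labor force = 1,663.08 + 194.80 = 1,857.88 thousand, so u = 194.80/1,857.88 = 10.49%.
After the first change, unemployed and labor force both rise by 180.69 → E = 1,663.08, U = 375.49, labor force = 2,038.57 thousand.
After the second change, unemployed falls and employed rises by 239.39; labor force unchanged → E = 1,902.47, U = 136.10, labor force = 2,038.57 thousand.
New unemployment rate = 136.10 / 2,038.57 = 6.68%.
Change = 6.68% − 10.49% = −3.81 percentage points.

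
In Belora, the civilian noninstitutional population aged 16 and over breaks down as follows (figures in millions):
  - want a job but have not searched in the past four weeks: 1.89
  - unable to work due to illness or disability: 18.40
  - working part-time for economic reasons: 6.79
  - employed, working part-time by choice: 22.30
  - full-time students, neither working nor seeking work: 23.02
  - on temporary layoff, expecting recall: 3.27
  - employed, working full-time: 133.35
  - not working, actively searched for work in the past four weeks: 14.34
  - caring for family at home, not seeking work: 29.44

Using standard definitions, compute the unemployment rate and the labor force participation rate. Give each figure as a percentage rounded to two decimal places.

Employed = 6.79 + 22.30 + 133.35 = 162.44 million (anyone who worked, including part-time for economic reasons, counts as employed).
Unemployed = 3.27 + 14.34 = 17.61 million (jobless and actively searching, or on temporary layoff).
Labor force = 162.44 + 17.61 = 180.05 million.
Not in labor force = 1.89 + 18.40 + 23.02 + 29.44 = 72.75 million (those not working and not actively searching are outside the labor force — including those who want a job but have given up searching).
Civilian working-age population = 180.05 + 72.75 = 252.80 million.
Unemployment rate = 17.61 / 180.05 = 9.78%.
Labor force participation rate = 180.05 / 252.80 = 71.22%.

Unemployment rate ≈ 9.78%; labor force participation rate ≈ 71.22%.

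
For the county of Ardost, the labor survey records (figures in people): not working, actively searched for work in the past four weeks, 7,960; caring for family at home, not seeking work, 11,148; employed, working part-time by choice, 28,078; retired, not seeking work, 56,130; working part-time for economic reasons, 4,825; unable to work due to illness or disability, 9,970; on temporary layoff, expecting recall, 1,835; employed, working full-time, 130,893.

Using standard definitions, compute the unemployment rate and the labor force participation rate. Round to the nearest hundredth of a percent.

Unemployment rate ≈ 5.64%; labor force participation rate ≈ 69.20%.

Employed = 28,078 + 4,825 + 130,893 = 163,796 (anyone who worked, including part-time for economic reasons, counts as employed).
Unemployed = 7,960 + 1,835 = 9,795 (jobless and actively searching, or on temporary layoff).
Labor force = 163,796 + 9,795 = 173,591.
Not in labor force = 11,148 + 56,130 + 9,970 = 77,248 (those not working and not actively searching are outside the labor force).
Civilian working-age population = 173,591 + 77,248 = 250,839.
Unemployment rate = 9,795 / 173,591 = 5.64%.
Labor force participation rate = 173,591 / 250,839 = 69.20%.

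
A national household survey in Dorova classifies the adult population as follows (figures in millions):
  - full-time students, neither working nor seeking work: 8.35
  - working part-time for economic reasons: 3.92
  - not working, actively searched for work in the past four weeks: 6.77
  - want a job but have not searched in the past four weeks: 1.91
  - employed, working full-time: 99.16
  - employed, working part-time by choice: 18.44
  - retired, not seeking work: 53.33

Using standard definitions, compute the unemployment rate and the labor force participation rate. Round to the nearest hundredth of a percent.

Unemployment rate ≈ 5.28%; labor force participation rate ≈ 66.86%.

Employed = 3.92 + 99.16 + 18.44 = 121.52 million (anyone who worked, including part-time for economic reasons, counts as employed).
Unemployed = 6.77 million.
Labor force = 121.52 + 6.77 = 128.29 million.
Not in labor force = 8.35 + 1.91 + 53.33 = 63.59 million (those not working and not actively searching are outside the labor force — including those who want a job but have given up searching).
Civilian working-age population = 128.29 + 63.59 = 191.88 million.
Unemployment rate = 6.77 / 128.29 = 5.28%.
Labor force participation rate = 128.29 / 191.88 = 66.86%.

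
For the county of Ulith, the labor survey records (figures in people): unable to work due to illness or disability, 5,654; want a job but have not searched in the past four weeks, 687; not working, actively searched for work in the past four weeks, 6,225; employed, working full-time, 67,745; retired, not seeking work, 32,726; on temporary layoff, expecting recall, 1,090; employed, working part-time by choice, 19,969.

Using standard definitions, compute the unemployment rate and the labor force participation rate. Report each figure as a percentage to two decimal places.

Employed = 67,745 + 19,969 = 87,714.
Unemployed = 6,225 + 1,090 = 7,315 (jobless and actively searching, or on temporary layoff).
Labor force = 87,714 + 7,315 = 95,029.
Not in labor force = 5,654 + 687 + 32,726 = 39,067 (those not working and not actively searching are outside the labor force — including those who want a job but have given up searching).
Civilian working-age population = 95,029 + 39,067 = 134,096.
Unemployment rate = 7,315 / 95,029 = 7.70%.
Labor force participation rate = 95,029 / 134,096 = 70.87%.

Unemployment rate ≈ 7.70%; labor force participation rate ≈ 70.87%.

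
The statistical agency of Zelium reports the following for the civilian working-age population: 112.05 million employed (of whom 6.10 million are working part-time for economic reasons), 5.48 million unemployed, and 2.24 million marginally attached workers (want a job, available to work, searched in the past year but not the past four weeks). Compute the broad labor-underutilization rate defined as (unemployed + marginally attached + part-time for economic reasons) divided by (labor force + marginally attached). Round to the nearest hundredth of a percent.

Broad underutilization rate ≈ 11.54%.

Labor force = 112.05 + 5.48 = 117.53 million.
Numerator = 5.48 + 2.24 + 6.10 = 13.82 million.
Denominator = 117.53 + 2.24 = 119.77 million.
Broad rate = 13.82 / 119.77 = 11.54%.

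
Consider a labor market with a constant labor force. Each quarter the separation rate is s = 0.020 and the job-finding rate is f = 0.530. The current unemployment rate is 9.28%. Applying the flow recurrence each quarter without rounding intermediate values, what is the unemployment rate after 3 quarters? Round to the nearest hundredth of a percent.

With a fixed labor force, u_{t+1} = u_t + s·(1−u_t) − f·u_t = u_t·(1−s−f) + s.
Here 1−s−f = 0.450 and s = 0.020.
u_1 = 0.092800 × 0.450 + 0.020 = 0.061760.
u_2 = 0.061760 × 0.450 + 0.020 = 0.047792.
u_3 = 0.047792 × 0.450 + 0.020 = 0.041506.

Unemployment rate after three quarters ≈ 4.15%.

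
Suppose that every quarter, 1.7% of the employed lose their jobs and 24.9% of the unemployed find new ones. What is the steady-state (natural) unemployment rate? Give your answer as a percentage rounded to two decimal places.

Steady-state unemployment rate ≈ 6.39%.

At steady state the flows balance: s·E = f·U, so U/(E+U) = s/(s+f).
u* = 1.7 / (1.7 + 24.9) = 1.7 / 26.60 = 6.39%.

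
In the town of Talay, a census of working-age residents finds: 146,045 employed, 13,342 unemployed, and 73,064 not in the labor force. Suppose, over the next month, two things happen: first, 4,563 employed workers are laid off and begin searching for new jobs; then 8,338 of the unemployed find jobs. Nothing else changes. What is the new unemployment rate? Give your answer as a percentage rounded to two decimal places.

Initially, labor force = 146,045 + 13,342 = 159,387, so u = 13,342/159,387 = 8.37%.
After the first change, employed falls and unemployed rises by 4,563; labor force unchanged → E = 141,482, U = 17,905, labor force = 159,387.
After the second change, unemployed falls and employed rises by 8,338; labor force unchanged → E = 149,820, U = 9,567, labor force = 159,387.
New unemployment rate = 9,567 / 159,387 = 6.00%.

New unemployment rate ≈ 6.00%.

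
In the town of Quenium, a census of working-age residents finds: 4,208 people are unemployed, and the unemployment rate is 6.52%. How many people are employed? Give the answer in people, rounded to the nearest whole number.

Labor force = U / u = 4,208 / 0.0652 ≈ 64,540.
Employed = labor force − unemployed = 64,540 − 4,208 = 60,332.

About 60,332 are employed.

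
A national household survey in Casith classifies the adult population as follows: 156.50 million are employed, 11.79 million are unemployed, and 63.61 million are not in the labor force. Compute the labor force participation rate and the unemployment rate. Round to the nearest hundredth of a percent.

Labor force participation rate ≈ 72.57%; unemployment rate ≈ 7.01%.

Labor force = employed + unemployed = 156.50 + 11.79 = 168.29 million.
Working-age population = 168.29 + 63.61 = 231.90 million.
Unemployment rate = 11.79 / 168.29 = 7.01%.
Labor force participation rate = 168.29 / 231.90 = 72.57%.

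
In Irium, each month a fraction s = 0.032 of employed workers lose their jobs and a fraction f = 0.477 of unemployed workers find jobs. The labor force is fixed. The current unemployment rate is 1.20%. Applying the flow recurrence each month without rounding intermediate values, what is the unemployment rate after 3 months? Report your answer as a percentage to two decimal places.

Unemployment rate after three months ≈ 5.68%.

With a fixed labor force, u_{t+1} = u_t + s·(1−u_t) − f·u_t = u_t·(1−s−f) + s.
Here 1−s−f = 0.491 and s = 0.032.
u_1 = 0.012000 × 0.491 + 0.032 = 0.037892.
u_2 = 0.037892 × 0.491 + 0.032 = 0.050605.
u_3 = 0.050605 × 0.491 + 0.032 = 0.056847.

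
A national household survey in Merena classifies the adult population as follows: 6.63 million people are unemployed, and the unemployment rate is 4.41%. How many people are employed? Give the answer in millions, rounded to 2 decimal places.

About 143.71 million are employed.

Labor force = U / u = 6.63 / 0.0441 ≈ 150.34 million.
Employed = labor force − unemployed = 150.34 − 6.63 = 143.71 million.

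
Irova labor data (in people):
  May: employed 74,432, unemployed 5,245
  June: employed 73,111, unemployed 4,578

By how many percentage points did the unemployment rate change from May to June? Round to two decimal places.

The unemployment rate changed by −0.69 percentage points.

May: labor force = 74,432 + 5,245 = 79,677; u = 5,245/79,677 = 6.58%.
June: labor force = 73,111 + 4,578 = 77,689; u = 4,578/77,689 = 5.89%.
Change = 5.89% − 6.58% = −0.69 pp.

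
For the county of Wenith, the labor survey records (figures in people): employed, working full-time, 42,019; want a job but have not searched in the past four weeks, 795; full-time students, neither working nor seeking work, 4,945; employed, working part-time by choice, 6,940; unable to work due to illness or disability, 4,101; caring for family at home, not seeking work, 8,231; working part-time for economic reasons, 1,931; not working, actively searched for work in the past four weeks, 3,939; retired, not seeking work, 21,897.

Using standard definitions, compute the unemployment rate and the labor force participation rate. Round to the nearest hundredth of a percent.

Employed = 42,019 + 6,940 + 1,931 = 50,890 (anyone who worked, including part-time for economic reasons, counts as employed).
Unemployed = 3,939.
Labor force = 50,890 + 3,939 = 54,829.
Not in labor force = 795 + 4,945 + 4,101 + 8,231 + 21,897 = 39,969 (those not working and not actively searching are outside the labor force — including those who want a job but have given up searching).
Civilian working-age population = 54,829 + 39,969 = 94,798.
Unemployment rate = 3,939 / 54,829 = 7.18%.
Labor force participation rate = 54,829 / 94,798 = 57.84%.

Unemployment rate ≈ 7.18%; labor force participation rate ≈ 57.84%.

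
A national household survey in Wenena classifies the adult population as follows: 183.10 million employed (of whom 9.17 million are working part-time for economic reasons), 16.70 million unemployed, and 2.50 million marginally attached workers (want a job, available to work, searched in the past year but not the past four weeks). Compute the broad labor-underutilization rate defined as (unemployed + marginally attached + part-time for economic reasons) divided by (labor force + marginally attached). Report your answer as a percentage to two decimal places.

Labor force = 183.10 + 16.70 = 199.80 million.
Numerator = 16.70 + 2.50 + 9.17 = 28.37 million.
Denominator = 199.80 + 2.50 = 202.30 million.
Broad rate = 28.37 / 202.30 = 14.02%.

Broad underutilization rate ≈ 14.02%.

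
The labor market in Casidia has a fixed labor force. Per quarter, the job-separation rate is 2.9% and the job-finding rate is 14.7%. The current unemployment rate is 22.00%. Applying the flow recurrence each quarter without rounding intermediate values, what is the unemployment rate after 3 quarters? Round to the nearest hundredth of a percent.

Unemployment rate after three quarters ≈ 19.57%.

With a fixed labor force, u_{t+1} = u_t + s·(1−u_t) − f·u_t = u_t·(1−s−f) + s.
Here 1−s−f = 0.824 and s = 0.029.
u_1 = 0.220000 × 0.824 + 0.029 = 0.210280.
u_2 = 0.210280 × 0.824 + 0.029 = 0.202271.
u_3 = 0.202271 × 0.824 + 0.029 = 0.195671.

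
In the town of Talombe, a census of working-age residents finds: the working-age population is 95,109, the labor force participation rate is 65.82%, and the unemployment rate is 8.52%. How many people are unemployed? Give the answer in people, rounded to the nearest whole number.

About 5,334 are unemployed.

Labor force = 0.6582 × 95,109 = 62,601.
Unemployed = 0.0852 × 62,601 ≈ 5,334.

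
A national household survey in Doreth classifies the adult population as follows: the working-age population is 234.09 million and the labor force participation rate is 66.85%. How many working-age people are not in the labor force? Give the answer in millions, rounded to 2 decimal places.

About 77.60 million are not in the labor force.

Share not in the labor force = 1 − 0.6685 = 0.3315.
Not in labor force = 0.3315 × 234.09 ≈ 77.60 million.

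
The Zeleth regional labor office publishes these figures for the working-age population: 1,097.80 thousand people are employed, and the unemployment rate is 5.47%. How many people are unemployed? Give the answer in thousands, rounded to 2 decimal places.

Let U be the number unemployed. The labor force is E + U, and U/(E+U) = 0.0547.
So U = 0.0547 × 1,097.80 / (1 − 0.0547) = 60.0497 / 0.9453 ≈ 63.52 thousand.

About 63.52 thousand are unemployed.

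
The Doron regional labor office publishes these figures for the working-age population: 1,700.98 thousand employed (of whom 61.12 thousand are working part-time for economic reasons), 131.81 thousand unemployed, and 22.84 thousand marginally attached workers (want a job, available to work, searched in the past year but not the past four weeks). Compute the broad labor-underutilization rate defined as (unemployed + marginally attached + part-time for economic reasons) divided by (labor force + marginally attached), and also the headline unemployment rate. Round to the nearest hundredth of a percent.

Broad underutilization rate ≈ 11.63%; headline unemployment rate ≈ 7.19%.

Labor force = 1,700.98 + 131.81 = 1,832.79 thousand.
Numerator = 131.81 + 22.84 + 61.12 = 215.77 thousand.
Denominator = 1,832.79 + 22.84 = 1,855.63 thousand.
Broad rate = 215.77 / 1,855.63 = 11.63%.
Headline unemployment rate = 131.81 / 1,832.79 = 7.19%.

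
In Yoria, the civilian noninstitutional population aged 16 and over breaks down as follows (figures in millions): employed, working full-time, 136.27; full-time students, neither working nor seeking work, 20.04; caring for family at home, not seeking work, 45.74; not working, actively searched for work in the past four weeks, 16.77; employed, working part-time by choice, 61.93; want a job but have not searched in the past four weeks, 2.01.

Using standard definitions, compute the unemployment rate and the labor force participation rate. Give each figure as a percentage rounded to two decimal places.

Employed = 136.27 + 61.93 = 198.20 million.
Unemployed = 16.77 million.
Labor force = 198.20 + 16.77 = 214.97 million.
Not in labor force = 20.04 + 45.74 + 2.01 = 67.79 million (those not working and not actively searching are outside the labor force — including those who want a job but have given up searching).
Civilian working-age population = 214.97 + 67.79 = 282.76 million.
Unemployment rate = 16.77 / 214.97 = 7.80%.
Labor force participation rate = 214.97 / 282.76 = 76.03%.

Unemployment rate ≈ 7.80%; labor force participation rate ≈ 76.03%.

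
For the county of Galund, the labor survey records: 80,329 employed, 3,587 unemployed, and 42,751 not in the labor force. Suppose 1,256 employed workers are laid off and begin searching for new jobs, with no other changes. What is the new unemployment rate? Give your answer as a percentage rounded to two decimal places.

New unemployment rate ≈ 5.77%.

Initially, labor force = 80,329 + 3,587 = 83,916, so u = 3,587/83,916 = 4.27%.
After the change, employed falls and unemployed rises by 1,256; labor force unchanged → E = 79,073, U = 4,843, labor force = 83,916.
New unemployment rate = 4,843 / 83,916 = 5.77%.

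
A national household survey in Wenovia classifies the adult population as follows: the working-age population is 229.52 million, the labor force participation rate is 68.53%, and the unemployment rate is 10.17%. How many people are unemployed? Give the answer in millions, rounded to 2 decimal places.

Labor force = 0.6853 × 229.52 = 157.29 million.
Unemployed = 0.1017 × 157.29 ≈ 16.00 million.

About 16.00 million are unemployed.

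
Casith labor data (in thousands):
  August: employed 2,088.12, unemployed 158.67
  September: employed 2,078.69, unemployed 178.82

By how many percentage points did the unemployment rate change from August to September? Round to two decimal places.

The unemployment rate changed by +0.86 percentage points.

August: labor force = 2,088.12 + 158.67 = 2,246.79; u = 158.67/2,246.79 = 7.06%.
September: labor force = 2,078.69 + 178.82 = 2,257.51; u = 178.82/2,257.51 = 7.92%.
Change = 7.92% − 7.06% = +0.86 pp.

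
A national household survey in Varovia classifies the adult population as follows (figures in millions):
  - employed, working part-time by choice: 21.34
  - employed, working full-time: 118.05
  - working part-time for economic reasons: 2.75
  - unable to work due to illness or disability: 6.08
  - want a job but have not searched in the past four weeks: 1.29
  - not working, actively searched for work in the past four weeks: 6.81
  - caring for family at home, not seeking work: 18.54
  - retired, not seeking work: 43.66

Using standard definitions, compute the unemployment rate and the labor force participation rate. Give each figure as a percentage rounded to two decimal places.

Unemployment rate ≈ 4.57%; labor force participation rate ≈ 68.16%.

Employed = 21.34 + 118.05 + 2.75 = 142.14 million (anyone who worked, including part-time for economic reasons, counts as employed).
Unemployed = 6.81 million.
Labor force = 142.14 + 6.81 = 148.95 million.
Not in labor force = 6.08 + 1.29 + 18.54 + 43.66 = 69.57 million (those not working and not actively searching are outside the labor force — including those who want a job but have given up searching).
Civilian working-age population = 148.95 + 69.57 = 218.52 million.
Unemployment rate = 6.81 / 148.95 = 4.57%.
Labor force participation rate = 148.95 / 218.52 = 68.16%.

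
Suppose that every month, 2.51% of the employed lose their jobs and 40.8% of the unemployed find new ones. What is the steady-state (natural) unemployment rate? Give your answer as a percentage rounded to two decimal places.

Steady-state unemployment rate ≈ 5.80%.

At steady state the flows balance: s·E = f·U, so U/(E+U) = s/(s+f).
u* = 2.51 / (2.51 + 40.8) = 2.51 / 43.31 = 5.80%.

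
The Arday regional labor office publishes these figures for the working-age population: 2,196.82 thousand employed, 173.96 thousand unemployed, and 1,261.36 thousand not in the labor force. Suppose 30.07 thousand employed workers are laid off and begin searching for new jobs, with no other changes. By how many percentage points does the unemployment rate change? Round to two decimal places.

Initially, labor force = 2,196.82 + 173.96 = 2,370.78 thousand, so u = 173.96/2,370.78 = 7.34%.
After the change, employed falls and unemployed rises by 30.07; labor force unchanged → E = 2,166.75, U = 204.03, labor force = 2,370.78 thousand.
New unemployment rate = 204.03 / 2,370.78 = 8.61%.
Change = 8.61% − 7.34% = +1.27 percentage points.

The unemployment rate changes by +1.27 percentage points.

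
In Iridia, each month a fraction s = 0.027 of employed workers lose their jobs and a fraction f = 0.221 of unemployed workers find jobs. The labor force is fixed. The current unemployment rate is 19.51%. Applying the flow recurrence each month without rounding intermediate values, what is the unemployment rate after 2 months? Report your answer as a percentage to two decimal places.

With a fixed labor force, u_{t+1} = u_t + s·(1−u_t) − f·u_t = u_t·(1−s−f) + s.
Here 1−s−f = 0.752 and s = 0.027.
u_1 = 0.195100 × 0.752 + 0.027 = 0.173715.
u_2 = 0.173715 × 0.752 + 0.027 = 0.157634.

Unemployment rate after two months ≈ 15.76%.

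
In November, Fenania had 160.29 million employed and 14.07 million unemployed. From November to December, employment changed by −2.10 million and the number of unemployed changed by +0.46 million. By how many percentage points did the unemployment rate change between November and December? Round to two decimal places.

November: labor force = 160.29 + 14.07 = 174.36; u = 14.07/174.36 = 8.07%.
December: labor force = 158.19 + 14.53 = 172.72; u = 14.53/172.72 = 8.41%.
Change = 8.41% − 8.07% = +0.34 pp.

The unemployment rate changed by +0.34 percentage points.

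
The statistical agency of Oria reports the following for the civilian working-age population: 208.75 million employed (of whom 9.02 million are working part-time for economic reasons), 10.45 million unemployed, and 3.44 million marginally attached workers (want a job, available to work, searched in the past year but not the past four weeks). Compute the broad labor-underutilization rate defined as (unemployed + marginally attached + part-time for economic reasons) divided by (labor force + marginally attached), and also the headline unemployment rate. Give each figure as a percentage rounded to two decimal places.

Broad underutilization rate ≈ 10.29%; headline unemployment rate ≈ 4.77%.

Labor force = 208.75 + 10.45 = 219.20 million.
Numerator = 10.45 + 3.44 + 9.02 = 22.91 million.
Denominator = 219.20 + 3.44 = 222.64 million.
Broad rate = 22.91 / 222.64 = 10.29%.
Headline unemployment rate = 10.45 / 219.20 = 4.77%.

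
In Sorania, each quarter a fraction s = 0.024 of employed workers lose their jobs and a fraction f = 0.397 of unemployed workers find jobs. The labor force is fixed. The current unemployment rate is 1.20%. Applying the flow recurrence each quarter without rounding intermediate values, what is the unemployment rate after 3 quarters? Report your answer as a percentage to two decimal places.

Unemployment rate after three quarters ≈ 4.83%.

With a fixed labor force, u_{t+1} = u_t + s·(1−u_t) − f·u_t = u_t·(1−s−f) + s.
Here 1−s−f = 0.579 and s = 0.024.
u_1 = 0.012000 × 0.579 + 0.024 = 0.030948.
u_2 = 0.030948 × 0.579 + 0.024 = 0.041919.
u_3 = 0.041919 × 0.579 + 0.024 = 0.048271.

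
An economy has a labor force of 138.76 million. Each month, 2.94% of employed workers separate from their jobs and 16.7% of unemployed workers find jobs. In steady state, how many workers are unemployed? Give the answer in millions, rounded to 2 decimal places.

Steady-state unemployment rate u* = s/(s+f) = 2.94/(2.94+16.7) = 0.149695.
Unemployed = u* × labor force = 0.149695 × 138.76 ≈ 20.77 million.

About 20.77 million are unemployed in steady state.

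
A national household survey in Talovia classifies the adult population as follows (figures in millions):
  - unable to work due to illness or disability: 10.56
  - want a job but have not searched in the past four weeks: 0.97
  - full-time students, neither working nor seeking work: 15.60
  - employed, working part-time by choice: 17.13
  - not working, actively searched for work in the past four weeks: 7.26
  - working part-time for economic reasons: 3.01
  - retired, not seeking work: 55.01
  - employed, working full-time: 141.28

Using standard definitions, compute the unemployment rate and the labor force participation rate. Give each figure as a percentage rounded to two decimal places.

Unemployment rate ≈ 4.30%; labor force participation rate ≈ 67.25%.

Employed = 17.13 + 3.01 + 141.28 = 161.42 million (anyone who worked, including part-time for economic reasons, counts as employed).
Unemployed = 7.26 million.
Labor force = 161.42 + 7.26 = 168.68 million.
Not in labor force = 10.56 + 0.97 + 15.60 + 55.01 = 82.14 million (those not working and not actively searching are outside the labor force — including those who want a job but have given up searching).
Civilian working-age population = 168.68 + 82.14 = 250.82 million.
Unemployment rate = 7.26 / 168.68 = 4.30%.
Labor force participation rate = 168.68 / 250.82 = 67.25%.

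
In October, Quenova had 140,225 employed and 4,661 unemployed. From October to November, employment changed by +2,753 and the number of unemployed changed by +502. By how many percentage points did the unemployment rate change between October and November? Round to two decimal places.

The unemployment rate changed by +0.27 percentage points.

October: labor force = 140,225 + 4,661 = 144,886; u = 4,661/144,886 = 3.22%.
November: labor force = 142,978 + 5,163 = 148,141; u = 5,163/148,141 = 3.49%.
Change = 3.49% − 3.22% = +0.27 pp.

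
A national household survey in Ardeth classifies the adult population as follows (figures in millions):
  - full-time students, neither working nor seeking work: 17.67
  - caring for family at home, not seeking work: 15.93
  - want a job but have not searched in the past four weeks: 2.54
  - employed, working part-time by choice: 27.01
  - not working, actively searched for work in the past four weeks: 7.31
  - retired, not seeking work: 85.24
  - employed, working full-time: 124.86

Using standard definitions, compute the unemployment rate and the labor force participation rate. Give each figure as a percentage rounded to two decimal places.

Unemployment rate ≈ 4.59%; labor force participation rate ≈ 56.74%.

Employed = 27.01 + 124.86 = 151.87 million.
Unemployed = 7.31 million.
Labor force = 151.87 + 7.31 = 159.18 million.
Not in labor force = 17.67 + 15.93 + 2.54 + 85.24 = 121.38 million (those not working and not actively searching are outside the labor force — including those who want a job but have given up searching).
Civilian working-age population = 159.18 + 121.38 = 280.56 million.
Unemployment rate = 7.31 / 159.18 = 4.59%.
Labor force participation rate = 159.18 / 280.56 = 56.74%.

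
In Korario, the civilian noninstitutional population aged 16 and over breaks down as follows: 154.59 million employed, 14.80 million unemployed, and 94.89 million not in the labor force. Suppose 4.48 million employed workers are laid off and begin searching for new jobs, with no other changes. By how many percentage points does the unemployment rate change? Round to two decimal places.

The unemployment rate changes by +2.64 percentage points.

Initially, labor force = 154.59 + 14.80 = 169.39 million, so u = 14.80/169.39 = 8.74%.
After the change, employed falls and unemployed rises by 4.48; labor force unchanged → E = 150.11, U = 19.28, labor force = 169.39 million.
New unemployment rate = 19.28 / 169.39 = 11.38%.
Change = 11.38% − 8.74% = +2.64 percentage points.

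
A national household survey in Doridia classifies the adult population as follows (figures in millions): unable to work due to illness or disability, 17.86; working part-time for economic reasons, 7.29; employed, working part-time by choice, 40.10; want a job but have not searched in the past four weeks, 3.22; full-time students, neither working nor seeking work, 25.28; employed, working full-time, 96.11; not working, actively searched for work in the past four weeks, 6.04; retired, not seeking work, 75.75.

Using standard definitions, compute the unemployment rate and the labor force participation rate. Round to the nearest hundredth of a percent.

Unemployment rate ≈ 4.04%; labor force participation rate ≈ 55.05%.

Employed = 7.29 + 40.10 + 96.11 = 143.50 million (anyone who worked, including part-time for economic reasons, counts as employed).
Unemployed = 6.04 million.
Labor force = 143.50 + 6.04 = 149.54 million.
Not in labor force = 17.86 + 3.22 + 25.28 + 75.75 = 122.11 million (those not working and not actively searching are outside the labor force — including those who want a job but have given up searching).
Civilian working-age population = 149.54 + 122.11 = 271.65 million.
Unemployment rate = 6.04 / 149.54 = 4.04%.
Labor force participation rate = 149.54 / 271.65 = 55.05%.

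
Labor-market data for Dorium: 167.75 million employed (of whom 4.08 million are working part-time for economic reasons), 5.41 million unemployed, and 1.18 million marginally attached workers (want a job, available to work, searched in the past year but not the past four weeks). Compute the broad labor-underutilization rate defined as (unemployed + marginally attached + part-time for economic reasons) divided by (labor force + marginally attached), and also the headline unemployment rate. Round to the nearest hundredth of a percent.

Broad underutilization rate ≈ 6.12%; headline unemployment rate ≈ 3.12%.

Labor force = 167.75 + 5.41 = 173.16 million.
Numerator = 5.41 + 1.18 + 4.08 = 10.67 million.
Denominator = 173.16 + 1.18 = 174.34 million.
Broad rate = 10.67 / 174.34 = 6.12%.
Headline unemployment rate = 5.41 / 173.16 = 3.12%.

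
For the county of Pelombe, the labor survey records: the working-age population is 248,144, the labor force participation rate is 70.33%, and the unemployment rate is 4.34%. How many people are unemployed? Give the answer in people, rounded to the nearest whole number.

About 7,574 are unemployed.

Labor force = 0.7033 × 248,144 = 174,520.
Unemployed = 0.0434 × 174,520 ≈ 7,574.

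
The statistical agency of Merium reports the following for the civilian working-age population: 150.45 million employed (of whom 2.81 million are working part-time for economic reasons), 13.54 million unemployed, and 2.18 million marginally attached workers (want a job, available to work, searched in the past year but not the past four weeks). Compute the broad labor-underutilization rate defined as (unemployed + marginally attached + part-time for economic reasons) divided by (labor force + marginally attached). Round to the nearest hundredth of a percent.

Labor force = 150.45 + 13.54 = 163.99 million.
Numerator = 13.54 + 2.18 + 2.81 = 18.53 million.
Denominator = 163.99 + 2.18 = 166.17 million.
Broad rate = 18.53 / 166.17 = 11.15%.

Broad underutilization rate ≈ 11.15%.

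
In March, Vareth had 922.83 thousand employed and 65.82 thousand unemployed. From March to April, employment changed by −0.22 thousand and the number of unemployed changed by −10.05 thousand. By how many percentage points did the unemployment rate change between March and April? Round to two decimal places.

The unemployment rate changed by −0.96 percentage points.

March: labor force = 922.83 + 65.82 = 988.65; u = 65.82/988.65 = 6.66%.
April: labor force = 922.61 + 55.77 = 978.38; u = 55.77/978.38 = 5.70%.
Change = 5.70% − 6.66% = −0.96 pp.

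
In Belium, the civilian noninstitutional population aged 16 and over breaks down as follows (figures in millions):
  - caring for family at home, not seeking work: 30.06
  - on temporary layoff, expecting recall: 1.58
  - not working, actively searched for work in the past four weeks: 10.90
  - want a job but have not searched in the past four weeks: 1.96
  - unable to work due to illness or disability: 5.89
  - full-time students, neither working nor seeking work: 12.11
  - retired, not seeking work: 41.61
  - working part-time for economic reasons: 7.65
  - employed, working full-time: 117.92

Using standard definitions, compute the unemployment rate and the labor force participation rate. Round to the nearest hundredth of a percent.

Unemployment rate ≈ 9.04%; labor force participation rate ≈ 60.11%.

Employed = 7.65 + 117.92 = 125.57 million (anyone who worked, including part-time for economic reasons, counts as employed).
Unemployed = 1.58 + 10.90 = 12.48 million (jobless and actively searching, or on temporary layoff).
Labor force = 125.57 + 12.48 = 138.05 million.
Not in labor force = 30.06 + 1.96 + 5.89 + 12.11 + 41.61 = 91.63 million (those not working and not actively searching are outside the labor force — including those who want a job but have given up searching).
Civilian working-age population = 138.05 + 91.63 = 229.68 million.
Unemployment rate = 12.48 / 138.05 = 9.04%.
Labor force participation rate = 138.05 / 229.68 = 60.11%.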